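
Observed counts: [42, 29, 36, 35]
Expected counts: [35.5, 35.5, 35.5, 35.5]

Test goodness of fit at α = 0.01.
Chi-square goodness of fit test:
H₀: observed counts match expected distribution
H₁: observed counts differ from expected distribution
df = k - 1 = 3
χ² = Σ(O - E)²/E
   = (42 - 35.5)²/35.5 + (29 - 35.5)²/35.5 + (36 - 35.5)²/35.5 + (35 - 35.5)²/35.5
   = 1.190 + 1.190 + 0.007 + 0.007
   = 2.39
p-value = 0.4947

Since p-value > α = 0.01, we fail to reject H₀.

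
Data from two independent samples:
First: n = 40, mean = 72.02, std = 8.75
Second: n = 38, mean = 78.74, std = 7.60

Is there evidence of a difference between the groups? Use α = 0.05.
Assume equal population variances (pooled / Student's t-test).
Student's two-sample t-test (equal variances):
H₀: μ₁ = μ₂
H₁: μ₁ ≠ μ₂
df = n₁ + n₂ - 2 = 76
Pooled variance s_p² = [(n₁-1)s₁² + (n₂-1)s₂²] / (n₁ + n₂ - 2) = [(39)(8.75²) + (37)(7.60²)] / 76 = 67.4087
SE = √(s_p²(1/n₁ + 1/n₂)) = √(67.4087 × (1/40 + 1/38)) = 1.8599
t = (x̄₁ - x̄₂) / SE = (72.02 - 78.74) / 1.8599 = -6.72 / 1.8599 = -3.613
p-value = 0.0005

Since p-value < α = 0.05, we reject H₀.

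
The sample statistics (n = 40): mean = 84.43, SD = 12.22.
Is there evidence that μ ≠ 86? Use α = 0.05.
One-sample t-test:
H₀: μ = 86
H₁: μ ≠ 86
df = n - 1 = 39
t = (x̄ - μ₀) / (s/√n) = (84.43 - 86) / (12.22/√40) = -0.813
p-value = 0.4214

Since p-value > α = 0.05, we fail to reject H₀.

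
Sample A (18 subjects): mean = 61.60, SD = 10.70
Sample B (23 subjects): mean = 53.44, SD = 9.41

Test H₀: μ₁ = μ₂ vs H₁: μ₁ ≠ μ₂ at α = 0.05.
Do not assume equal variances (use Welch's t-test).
Welch's two-sample t-test:
H₀: μ₁ = μ₂
H₁: μ₁ ≠ μ₂
s₁²/n₁ = 10.70²/18 = 6.3606,  s₂²/n₂ = 9.41²/23 = 3.8499
SE = √(s₁²/n₁ + s₂²/n₂) = √(6.3606 + 3.8499) = 3.1954
df (Welch-Satterthwaite) = (s₁²/n₁ + s₂²/n₂)² / [(s₁²/n₁)²/(n₁-1) + (s₂²/n₂)²/(n₂-1)] ≈ 34.14
t = (x̄₁ - x̄₂) / SE = (61.60 - 53.44) / 3.1954 = 8.16 / 3.1954 = 2.554
p-value = 0.0153

Since p-value < α = 0.05, we reject H₀.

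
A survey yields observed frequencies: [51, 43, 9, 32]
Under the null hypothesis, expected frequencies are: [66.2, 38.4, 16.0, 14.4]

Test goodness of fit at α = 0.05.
Chi-square goodness of fit test:
H₀: observed counts match expected distribution
H₁: observed counts differ from expected distribution
df = k - 1 = 3
χ² = Σ(O - E)²/E
   = (51 - 66.2)²/66.2 + (43 - 38.4)²/38.4 + (9 - 16.0)²/16.0 + (32 - 14.4)²/14.4
   = 3.490 + 0.551 + 3.062 + 21.511
   = 28.61
p-value < 0.0001

Since p-value < α = 0.05, we reject H₀.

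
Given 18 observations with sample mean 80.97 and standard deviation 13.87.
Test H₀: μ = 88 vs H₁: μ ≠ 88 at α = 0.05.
One-sample t-test:
H₀: μ = 88
H₁: μ ≠ 88
df = n - 1 = 17
t = (x̄ - μ₀) / (s/√n) = (80.97 - 88) / (13.87/√18) = -2.150
p-value = 0.0462

Since p-value < α = 0.05, we reject H₀.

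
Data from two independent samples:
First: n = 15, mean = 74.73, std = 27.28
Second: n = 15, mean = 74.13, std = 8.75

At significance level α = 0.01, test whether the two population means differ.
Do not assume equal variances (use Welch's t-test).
Welch's two-sample t-test:
H₀: μ₁ = μ₂
H₁: μ₁ ≠ μ₂
s₁²/n₁ = 27.28²/15 = 49.6132,  s₂²/n₂ = 8.75²/15 = 5.1042
SE = √(s₁²/n₁ + s₂²/n₂) = √(49.6132 + 5.1042) = 7.3971
df (Welch-Satterthwaite) = (s₁²/n₁ + s₂²/n₂)² / [(s₁²/n₁)²/(n₁-1) + (s₂²/n₂)²/(n₂-1)] ≈ 16.85
t = (x̄₁ - x̄₂) / SE = (74.73 - 74.13) / 7.3971 = 0.60 / 7.3971 = 0.081
p-value = 0.9363

Since p-value > α = 0.01, we fail to reject H₀.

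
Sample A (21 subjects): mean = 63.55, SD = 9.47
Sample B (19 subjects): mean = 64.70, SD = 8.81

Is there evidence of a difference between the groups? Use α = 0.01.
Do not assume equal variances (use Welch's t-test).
Welch's two-sample t-test:
H₀: μ₁ = μ₂
H₁: μ₁ ≠ μ₂
s₁²/n₁ = 9.47²/21 = 4.2705,  s₂²/n₂ = 8.81²/19 = 4.0851
SE = √(s₁²/n₁ + s₂²/n₂) = √(4.2705 + 4.0851) = 2.8906
df (Welch-Satterthwaite) = (s₁²/n₁ + s₂²/n₂)² / [(s₁²/n₁)²/(n₁-1) + (s₂²/n₂)²/(n₂-1)] ≈ 37.96
t = (x̄₁ - x̄₂) / SE = (63.55 - 64.70) / 2.8906 = -1.15 / 2.8906 = -0.398
p-value = 0.6930

Since p-value > α = 0.01, we fail to reject H₀.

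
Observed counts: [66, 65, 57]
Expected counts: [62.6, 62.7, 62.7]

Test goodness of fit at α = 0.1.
Chi-square goodness of fit test:
H₀: observed counts match expected distribution
H₁: observed counts differ from expected distribution
df = k - 1 = 2
χ² = Σ(O - E)²/E
   = (66 - 62.6)²/62.6 + (65 - 62.7)²/62.7 + (57 - 62.7)²/62.7
   = 0.185 + 0.084 + 0.518
   = 0.79
p-value = 0.6746

Since p-value > α = 0.1, we fail to reject H₀.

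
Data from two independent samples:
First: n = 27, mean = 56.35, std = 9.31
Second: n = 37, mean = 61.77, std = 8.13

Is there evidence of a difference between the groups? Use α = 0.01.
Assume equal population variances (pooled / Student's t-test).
Student's two-sample t-test (equal variances):
H₀: μ₁ = μ₂
H₁: μ₁ ≠ μ₂
df = n₁ + n₂ - 2 = 62
Pooled variance s_p² = [(n₁-1)s₁² + (n₂-1)s₂²] / (n₁ + n₂ - 2) = [(26)(9.31²) + (36)(8.13²)] / 62 = 74.7269
SE = √(s_p²(1/n₁ + 1/n₂)) = √(74.7269 × (1/27 + 1/37)) = 2.1880
t = (x̄₁ - x̄₂) / SE = (56.35 - 61.77) / 2.1880 = -5.42 / 2.1880 = -2.477
p-value = 0.0160

Since p-value > α = 0.01, we fail to reject H₀.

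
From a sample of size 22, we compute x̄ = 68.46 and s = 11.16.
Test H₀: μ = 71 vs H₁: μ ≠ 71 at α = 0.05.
One-sample t-test:
H₀: μ = 71
H₁: μ ≠ 71
df = n - 1 = 21
t = (x̄ - μ₀) / (s/√n) = (68.46 - 71) / (11.16/√22) = -1.068
p-value = 0.2979

Since p-value > α = 0.05, we fail to reject H₀.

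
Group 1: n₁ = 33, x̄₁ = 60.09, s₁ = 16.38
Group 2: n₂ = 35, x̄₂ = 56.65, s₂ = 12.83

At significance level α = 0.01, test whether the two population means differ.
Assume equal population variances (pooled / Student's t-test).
Student's two-sample t-test (equal variances):
H₀: μ₁ = μ₂
H₁: μ₁ ≠ μ₂
df = n₁ + n₂ - 2 = 66
Pooled variance s_p² = [(n₁-1)s₁² + (n₂-1)s₂²] / (n₁ + n₂ - 2) = [(32)(16.38²) + (34)(12.83²)] / 66 = 214.8855
SE = √(s_p²(1/n₁ + 1/n₂)) = √(214.8855 × (1/33 + 1/35)) = 3.5569
t = (x̄₁ - x̄₂) / SE = (60.09 - 56.65) / 3.5569 = 3.44 / 3.5569 = 0.967
p-value = 0.3370

Since p-value > α = 0.01, we fail to reject H₀.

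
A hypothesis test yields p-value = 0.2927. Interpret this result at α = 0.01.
Since p = 0.2927 > α = 0.01, fail to reject H₀.
There is insufficient evidence to reject the null hypothesis; the result is not statistically significant at the 0.01 level.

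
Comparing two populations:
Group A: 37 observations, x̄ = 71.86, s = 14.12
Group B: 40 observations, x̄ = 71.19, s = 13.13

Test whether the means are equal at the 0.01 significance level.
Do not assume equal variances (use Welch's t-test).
Welch's two-sample t-test:
H₀: μ₁ = μ₂
H₁: μ₁ ≠ μ₂
s₁²/n₁ = 14.12²/37 = 5.3885,  s₂²/n₂ = 13.13²/40 = 4.3099
SE = √(s₁²/n₁ + s₂²/n₂) = √(5.3885 + 4.3099) = 3.1142
df (Welch-Satterthwaite) = (s₁²/n₁ + s₂²/n₂)² / [(s₁²/n₁)²/(n₁-1) + (s₂²/n₂)²/(n₂-1)] ≈ 73.32
t = (x̄₁ - x̄₂) / SE = (71.86 - 71.19) / 3.1142 = 0.67 / 3.1142 = 0.215
p-value = 0.8303

Since p-value > α = 0.01, we fail to reject H₀.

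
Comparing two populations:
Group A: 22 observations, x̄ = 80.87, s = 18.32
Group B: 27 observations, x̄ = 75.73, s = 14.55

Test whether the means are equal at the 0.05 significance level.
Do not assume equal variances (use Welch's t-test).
Welch's two-sample t-test:
H₀: μ₁ = μ₂
H₁: μ₁ ≠ μ₂
s₁²/n₁ = 18.32²/22 = 15.2556,  s₂²/n₂ = 14.55²/27 = 7.8408
SE = √(s₁²/n₁ + s₂²/n₂) = √(15.2556 + 7.8408) = 4.8059
df (Welch-Satterthwaite) = (s₁²/n₁ + s₂²/n₂)² / [(s₁²/n₁)²/(n₁-1) + (s₂²/n₂)²/(n₂-1)] ≈ 39.67
t = (x̄₁ - x̄₂) / SE = (80.87 - 75.73) / 4.8059 = 5.14 / 4.8059 = 1.070
p-value = 0.2913

Since p-value > α = 0.05, we fail to reject H₀.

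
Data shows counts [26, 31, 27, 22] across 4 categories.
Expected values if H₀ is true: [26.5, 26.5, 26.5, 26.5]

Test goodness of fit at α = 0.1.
Chi-square goodness of fit test:
H₀: observed counts match expected distribution
H₁: observed counts differ from expected distribution
df = k - 1 = 3
χ² = Σ(O - E)²/E
   = (26 - 26.5)²/26.5 + (31 - 26.5)²/26.5 + (27 - 26.5)²/26.5 + (22 - 26.5)²/26.5
   = 0.009 + 0.764 + 0.009 + 0.764
   = 1.55
p-value = 0.6714

Since p-value > α = 0.1, we fail to reject H₀.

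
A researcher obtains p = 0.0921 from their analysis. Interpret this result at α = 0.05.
Since p = 0.0921 > α = 0.05, fail to reject H₀.
There is insufficient evidence to reject the null hypothesis; the result is not statistically significant at the 0.05 level.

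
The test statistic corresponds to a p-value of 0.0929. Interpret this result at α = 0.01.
Since p = 0.0929 > α = 0.01, fail to reject H₀.
There is insufficient evidence to reject the null hypothesis; the result is not statistically significant at the 0.01 level.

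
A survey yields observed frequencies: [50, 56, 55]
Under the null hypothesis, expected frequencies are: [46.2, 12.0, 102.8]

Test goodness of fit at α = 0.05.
Chi-square goodness of fit test:
H₀: observed counts match expected distribution
H₁: observed counts differ from expected distribution
df = k - 1 = 2
χ² = Σ(O - E)²/E
   = (50 - 46.2)²/46.2 + (56 - 12.0)²/12.0 + (55 - 102.8)²/102.8
   = 0.313 + 161.333 + 22.226
   = 183.87
p-value < 0.0001

Since p-value < α = 0.05, we reject H₀.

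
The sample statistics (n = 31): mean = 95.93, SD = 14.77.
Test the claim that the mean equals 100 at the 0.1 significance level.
One-sample t-test:
H₀: μ = 100
H₁: μ ≠ 100
df = n - 1 = 30
t = (x̄ - μ₀) / (s/√n) = (95.93 - 100) / (14.77/√31) = -1.534
p-value = 0.1354

Since p-value > α = 0.1, we fail to reject H₀.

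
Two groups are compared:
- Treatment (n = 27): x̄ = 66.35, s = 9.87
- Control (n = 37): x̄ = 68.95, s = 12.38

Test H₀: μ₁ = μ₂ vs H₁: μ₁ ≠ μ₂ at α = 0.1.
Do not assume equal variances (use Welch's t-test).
Welch's two-sample t-test:
H₀: μ₁ = μ₂
H₁: μ₁ ≠ μ₂
s₁²/n₁ = 9.87²/27 = 3.6080,  s₂²/n₂ = 12.38²/37 = 4.1423
SE = √(s₁²/n₁ + s₂²/n₂) = √(3.6080 + 4.1423) = 2.7839
df (Welch-Satterthwaite) = (s₁²/n₁ + s₂²/n₂)² / [(s₁²/n₁)²/(n₁-1) + (s₂²/n₂)²/(n₂-1)] ≈ 61.46
t = (x̄₁ - x̄₂) / SE = (66.35 - 68.95) / 2.7839 = -2.60 / 2.7839 = -0.934
p-value = 0.3540

Since p-value > α = 0.1, we fail to reject H₀.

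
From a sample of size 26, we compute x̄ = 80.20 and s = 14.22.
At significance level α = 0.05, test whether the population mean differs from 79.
One-sample t-test:
H₀: μ = 79
H₁: μ ≠ 79
df = n - 1 = 25
t = (x̄ - μ₀) / (s/√n) = (80.20 - 79) / (14.22/√26) = 0.430
p-value = 0.6707

Since p-value > α = 0.05, we fail to reject H₀.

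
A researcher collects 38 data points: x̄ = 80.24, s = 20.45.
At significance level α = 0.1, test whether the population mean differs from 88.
One-sample t-test:
H₀: μ = 88
H₁: μ ≠ 88
df = n - 1 = 37
t = (x̄ - μ₀) / (s/√n) = (80.24 - 88) / (20.45/√38) = -2.339
p-value = 0.0248

Since p-value < α = 0.1, we reject H₀.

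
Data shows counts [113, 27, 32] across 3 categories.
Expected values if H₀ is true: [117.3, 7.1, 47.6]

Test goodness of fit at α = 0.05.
Chi-square goodness of fit test:
H₀: observed counts match expected distribution
H₁: observed counts differ from expected distribution
df = k - 1 = 2
χ² = Σ(O - E)²/E
   = (113 - 117.3)²/117.3 + (27 - 7.1)²/7.1 + (32 - 47.6)²/47.6
   = 0.158 + 55.776 + 5.113
   = 61.05
p-value < 0.0001

Since p-value < α = 0.05, we reject H₀.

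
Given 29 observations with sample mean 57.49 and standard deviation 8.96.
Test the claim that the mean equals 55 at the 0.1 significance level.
One-sample t-test:
H₀: μ = 55
H₁: μ ≠ 55
df = n - 1 = 28
t = (x̄ - μ₀) / (s/√n) = (57.49 - 55) / (8.96/√29) = 1.497
p-value = 0.1457

Since p-value > α = 0.1, we fail to reject H₀.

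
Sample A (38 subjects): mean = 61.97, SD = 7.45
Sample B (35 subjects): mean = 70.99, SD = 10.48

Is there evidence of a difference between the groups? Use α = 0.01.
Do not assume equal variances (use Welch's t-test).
Welch's two-sample t-test:
H₀: μ₁ = μ₂
H₁: μ₁ ≠ μ₂
s₁²/n₁ = 7.45²/38 = 1.4606,  s₂²/n₂ = 10.48²/35 = 3.1380
SE = √(s₁²/n₁ + s₂²/n₂) = √(1.4606 + 3.1380) = 2.1444
df (Welch-Satterthwaite) = (s₁²/n₁ + s₂²/n₂)² / [(s₁²/n₁)²/(n₁-1) + (s₂²/n₂)²/(n₂-1)] ≈ 60.89
t = (x̄₁ - x̄₂) / SE = (61.97 - 70.99) / 2.1444 = -9.02 / 2.1444 = -4.206
p-value = 0.0001

Since p-value < α = 0.01, we reject H₀.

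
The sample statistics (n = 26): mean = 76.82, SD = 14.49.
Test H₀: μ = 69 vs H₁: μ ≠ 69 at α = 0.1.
One-sample t-test:
H₀: μ = 69
H₁: μ ≠ 69
df = n - 1 = 25
t = (x̄ - μ₀) / (s/√n) = (76.82 - 69) / (14.49/√26) = 2.752
p-value = 0.0109

Since p-value < α = 0.1, we reject H₀.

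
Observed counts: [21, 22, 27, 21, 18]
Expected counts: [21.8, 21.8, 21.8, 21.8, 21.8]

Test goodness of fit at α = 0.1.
Chi-square goodness of fit test:
H₀: observed counts match expected distribution
H₁: observed counts differ from expected distribution
df = k - 1 = 4
χ² = Σ(O - E)²/E
   = (21 - 21.8)²/21.8 + (22 - 21.8)²/21.8 + (27 - 21.8)²/21.8 + (21 - 21.8)²/21.8 + (18 - 21.8)²/21.8
   = 0.029 + 0.002 + 1.240 + 0.029 + 0.662
   = 1.96
p-value = 0.7425

Since p-value > α = 0.1, we fail to reject H₀.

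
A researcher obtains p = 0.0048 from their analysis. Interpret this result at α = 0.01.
Since p = 0.0048 < α = 0.01, reject H₀.
There is sufficient evidence to reject the null hypothesis; the result is statistically significant at the 0.01 level.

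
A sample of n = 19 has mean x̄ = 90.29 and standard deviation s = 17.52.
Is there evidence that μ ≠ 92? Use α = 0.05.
One-sample t-test:
H₀: μ = 92
H₁: μ ≠ 92
df = n - 1 = 18
t = (x̄ - μ₀) / (s/√n) = (90.29 - 92) / (17.52/√19) = -0.425
p-value = 0.6756

Since p-value > α = 0.05, we fail to reject H₀.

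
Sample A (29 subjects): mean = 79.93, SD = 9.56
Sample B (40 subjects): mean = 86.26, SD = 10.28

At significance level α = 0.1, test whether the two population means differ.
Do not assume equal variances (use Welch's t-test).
Welch's two-sample t-test:
H₀: μ₁ = μ₂
H₁: μ₁ ≠ μ₂
s₁²/n₁ = 9.56²/29 = 3.1515,  s₂²/n₂ = 10.28²/40 = 2.6420
SE = √(s₁²/n₁ + s₂²/n₂) = √(3.1515 + 2.6420) = 2.4070
df (Welch-Satterthwaite) = (s₁²/n₁ + s₂²/n₂)² / [(s₁²/n₁)²/(n₁-1) + (s₂²/n₂)²/(n₂-1)] ≈ 62.89
t = (x̄₁ - x̄₂) / SE = (79.93 - 86.26) / 2.4070 = -6.33 / 2.4070 = -2.630
p-value = 0.0107

Since p-value < α = 0.1, we reject H₀.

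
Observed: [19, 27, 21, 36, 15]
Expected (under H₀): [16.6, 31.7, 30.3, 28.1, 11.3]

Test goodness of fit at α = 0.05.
Chi-square goodness of fit test:
H₀: observed counts match expected distribution
H₁: observed counts differ from expected distribution
df = k - 1 = 4
χ² = Σ(O - E)²/E
   = (19 - 16.6)²/16.6 + (27 - 31.7)²/31.7 + (21 - 30.3)²/30.3 + (36 - 28.1)²/28.1 + (15 - 11.3)²/11.3
   = 0.347 + 0.697 + 2.854 + 2.221 + 1.212
   = 7.33
p-value = 0.1194

Since p-value > α = 0.05, we fail to reject H₀.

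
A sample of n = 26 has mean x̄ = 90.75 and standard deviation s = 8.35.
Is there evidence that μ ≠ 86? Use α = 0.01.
One-sample t-test:
H₀: μ = 86
H₁: μ ≠ 86
df = n - 1 = 25
t = (x̄ - μ₀) / (s/√n) = (90.75 - 86) / (8.35/√26) = 2.901
p-value = 0.0077

Since p-value < α = 0.01, we reject H₀.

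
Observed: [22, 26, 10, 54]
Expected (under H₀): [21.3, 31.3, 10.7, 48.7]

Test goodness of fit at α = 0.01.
Chi-square goodness of fit test:
H₀: observed counts match expected distribution
H₁: observed counts differ from expected distribution
df = k - 1 = 3
χ² = Σ(O - E)²/E
   = (22 - 21.3)²/21.3 + (26 - 31.3)²/31.3 + (10 - 10.7)²/10.7 + (54 - 48.7)²/48.7
   = 0.023 + 0.897 + 0.046 + 0.577
   = 1.54
p-value = 0.6724

Since p-value > α = 0.01, we fail to reject H₀.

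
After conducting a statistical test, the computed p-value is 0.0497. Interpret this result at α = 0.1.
Since p = 0.0497 < α = 0.1, reject H₀.
There is sufficient evidence to reject the null hypothesis; the result is statistically significant at the 0.1 level.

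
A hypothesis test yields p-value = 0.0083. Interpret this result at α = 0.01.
Since p = 0.0083 < α = 0.01, reject H₀.
There is sufficient evidence to reject the null hypothesis; the result is statistically significant at the 0.01 level.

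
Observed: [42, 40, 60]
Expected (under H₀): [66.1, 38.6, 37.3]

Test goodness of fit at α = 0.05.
Chi-square goodness of fit test:
H₀: observed counts match expected distribution
H₁: observed counts differ from expected distribution
df = k - 1 = 2
χ² = Σ(O - E)²/E
   = (42 - 66.1)²/66.1 + (40 - 38.6)²/38.6 + (60 - 37.3)²/37.3
   = 8.787 + 0.051 + 13.815
   = 22.65
p-value < 0.0001

Since p-value < α = 0.05, we reject H₀.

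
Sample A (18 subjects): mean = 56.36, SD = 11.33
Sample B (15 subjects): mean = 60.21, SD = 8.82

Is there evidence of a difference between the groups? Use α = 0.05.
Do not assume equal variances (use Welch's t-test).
Welch's two-sample t-test:
H₀: μ₁ = μ₂
H₁: μ₁ ≠ μ₂
s₁²/n₁ = 11.33²/18 = 7.1316,  s₂²/n₂ = 8.82²/15 = 5.1862
SE = √(s₁²/n₁ + s₂²/n₂) = √(7.1316 + 5.1862) = 3.5097
df (Welch-Satterthwaite) = (s₁²/n₁ + s₂²/n₂)² / [(s₁²/n₁)²/(n₁-1) + (s₂²/n₂)²/(n₂-1)] ≈ 30.88
t = (x̄₁ - x̄₂) / SE = (56.36 - 60.21) / 3.5097 = -3.85 / 3.5097 = -1.097
p-value = 0.2811

Since p-value > α = 0.05, we fail to reject H₀.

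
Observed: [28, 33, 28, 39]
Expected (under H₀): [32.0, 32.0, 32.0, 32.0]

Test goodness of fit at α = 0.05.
Chi-square goodness of fit test:
H₀: observed counts match expected distribution
H₁: observed counts differ from expected distribution
df = k - 1 = 3
χ² = Σ(O - E)²/E
   = (28 - 32.0)²/32.0 + (33 - 32.0)²/32.0 + (28 - 32.0)²/32.0 + (39 - 32.0)²/32.0
   = 0.500 + 0.031 + 0.500 + 1.531
   = 2.56
p-value = 0.4641

Since p-value > α = 0.05, we fail to reject H₀.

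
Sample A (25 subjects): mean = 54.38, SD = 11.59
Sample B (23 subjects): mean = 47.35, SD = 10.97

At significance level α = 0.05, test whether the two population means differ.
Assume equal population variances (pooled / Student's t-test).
Student's two-sample t-test (equal variances):
H₀: μ₁ = μ₂
H₁: μ₁ ≠ μ₂
df = n₁ + n₂ - 2 = 46
Pooled variance s_p² = [(n₁-1)s₁² + (n₂-1)s₂²] / (n₁ + n₂ - 2) = [(24)(11.59²) + (22)(10.97²)] / 46 = 127.6386
SE = √(s_p²(1/n₁ + 1/n₂)) = √(127.6386 × (1/25 + 1/23)) = 3.2642
t = (x̄₁ - x̄₂) / SE = (54.38 - 47.35) / 3.2642 = 7.03 / 3.2642 = 2.154
p-value = 0.0365

Since p-value < α = 0.05, we reject H₀.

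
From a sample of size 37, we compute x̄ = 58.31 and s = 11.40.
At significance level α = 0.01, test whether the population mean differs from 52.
One-sample t-test:
H₀: μ = 52
H₁: μ ≠ 52
df = n - 1 = 36
t = (x̄ - μ₀) / (s/√n) = (58.31 - 52) / (11.40/√37) = 3.367
p-value = 0.0018

Since p-value < α = 0.01, we reject H₀.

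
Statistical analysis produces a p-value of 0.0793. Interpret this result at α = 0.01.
Since p = 0.0793 > α = 0.01, fail to reject H₀.
There is insufficient evidence to reject the null hypothesis; the result is not statistically significant at the 0.01 level.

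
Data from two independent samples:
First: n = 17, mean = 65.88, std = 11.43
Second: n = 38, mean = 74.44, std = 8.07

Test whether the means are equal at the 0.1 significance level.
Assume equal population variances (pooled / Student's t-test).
Student's two-sample t-test (equal variances):
H₀: μ₁ = μ₂
H₁: μ₁ ≠ μ₂
df = n₁ + n₂ - 2 = 53
Pooled variance s_p² = [(n₁-1)s₁² + (n₂-1)s₂²] / (n₁ + n₂ - 2) = [(16)(11.43²) + (37)(8.07²)] / 53 = 84.9045
SE = √(s_p²(1/n₁ + 1/n₂)) = √(84.9045 × (1/17 + 1/38)) = 2.6886
t = (x̄₁ - x̄₂) / SE = (65.88 - 74.44) / 2.6886 = -8.56 / 2.6886 = -3.184
p-value = 0.0024

Since p-value < α = 0.1, we reject H₀.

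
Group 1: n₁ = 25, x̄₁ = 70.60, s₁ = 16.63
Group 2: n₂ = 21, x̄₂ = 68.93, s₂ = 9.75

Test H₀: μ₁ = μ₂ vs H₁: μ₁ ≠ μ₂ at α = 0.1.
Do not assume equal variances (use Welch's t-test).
Welch's two-sample t-test:
H₀: μ₁ = μ₂
H₁: μ₁ ≠ μ₂
s₁²/n₁ = 16.63²/25 = 11.0623,  s₂²/n₂ = 9.75²/21 = 4.5268
SE = √(s₁²/n₁ + s₂²/n₂) = √(11.0623 + 4.5268) = 3.9483
df (Welch-Satterthwaite) = (s₁²/n₁ + s₂²/n₂)² / [(s₁²/n₁)²/(n₁-1) + (s₂²/n₂)²/(n₂-1)] ≈ 39.69
t = (x̄₁ - x̄₂) / SE = (70.60 - 68.93) / 3.9483 = 1.67 / 3.9483 = 0.423
p-value = 0.6746

Since p-value > α = 0.1, we fail to reject H₀.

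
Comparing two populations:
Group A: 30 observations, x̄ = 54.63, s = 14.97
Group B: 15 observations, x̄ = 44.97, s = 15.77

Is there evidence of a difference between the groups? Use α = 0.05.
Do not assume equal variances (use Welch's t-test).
Welch's two-sample t-test:
H₀: μ₁ = μ₂
H₁: μ₁ ≠ μ₂
s₁²/n₁ = 14.97²/30 = 7.4700,  s₂²/n₂ = 15.77²/15 = 16.5795
SE = √(s₁²/n₁ + s₂²/n₂) = √(7.4700 + 16.5795) = 4.9040
df (Welch-Satterthwaite) = (s₁²/n₁ + s₂²/n₂)² / [(s₁²/n₁)²/(n₁-1) + (s₂²/n₂)²/(n₂-1)] ≈ 26.83
t = (x̄₁ - x̄₂) / SE = (54.63 - 44.97) / 4.9040 = 9.66 / 4.9040 = 1.970
p-value = 0.0593

Since p-value > α = 0.05, we fail to reject H₀.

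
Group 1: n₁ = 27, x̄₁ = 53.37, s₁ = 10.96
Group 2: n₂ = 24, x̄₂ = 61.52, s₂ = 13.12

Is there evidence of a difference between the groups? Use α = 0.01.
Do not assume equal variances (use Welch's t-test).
Welch's two-sample t-test:
H₀: μ₁ = μ₂
H₁: μ₁ ≠ μ₂
s₁²/n₁ = 10.96²/27 = 4.4489,  s₂²/n₂ = 13.12²/24 = 7.1723
SE = √(s₁²/n₁ + s₂²/n₂) = √(4.4489 + 7.1723) = 3.4090
df (Welch-Satterthwaite) = (s₁²/n₁ + s₂²/n₂)² / [(s₁²/n₁)²/(n₁-1) + (s₂²/n₂)²/(n₂-1)] ≈ 45.05
t = (x̄₁ - x̄₂) / SE = (53.37 - 61.52) / 3.4090 = -8.15 / 3.4090 = -2.391
p-value = 0.0211

Since p-value > α = 0.01, we fail to reject H₀.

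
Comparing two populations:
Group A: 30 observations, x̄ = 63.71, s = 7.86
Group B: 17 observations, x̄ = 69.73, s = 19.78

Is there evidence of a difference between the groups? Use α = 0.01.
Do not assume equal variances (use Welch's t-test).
Welch's two-sample t-test:
H₀: μ₁ = μ₂
H₁: μ₁ ≠ μ₂
s₁²/n₁ = 7.86²/30 = 2.0593,  s₂²/n₂ = 19.78²/17 = 23.0146
SE = √(s₁²/n₁ + s₂²/n₂) = √(2.0593 + 23.0146) = 5.0074
df (Welch-Satterthwaite) = (s₁²/n₁ + s₂²/n₂)² / [(s₁²/n₁)²/(n₁-1) + (s₂²/n₂)²/(n₂-1)] ≈ 18.91
t = (x̄₁ - x̄₂) / SE = (63.71 - 69.73) / 5.0074 = -6.02 / 5.0074 = -1.202
p-value = 0.2441

Since p-value > α = 0.01, we fail to reject H₀.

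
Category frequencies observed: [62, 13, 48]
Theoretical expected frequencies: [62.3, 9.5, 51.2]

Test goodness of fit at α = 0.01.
Chi-square goodness of fit test:
H₀: observed counts match expected distribution
H₁: observed counts differ from expected distribution
df = k - 1 = 2
χ² = Σ(O - E)²/E
   = (62 - 62.3)²/62.3 + (13 - 9.5)²/9.5 + (48 - 51.2)²/51.2
   = 0.001 + 1.289 + 0.200
   = 1.49
p-value = 0.4745

Since p-value > α = 0.01, we fail to reject H₀.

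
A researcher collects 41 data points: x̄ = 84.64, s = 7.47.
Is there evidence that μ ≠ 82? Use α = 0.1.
One-sample t-test:
H₀: μ = 82
H₁: μ ≠ 82
df = n - 1 = 40
t = (x̄ - μ₀) / (s/√n) = (84.64 - 82) / (7.47/√41) = 2.263
p-value = 0.0291

Since p-value < α = 0.1, we reject H₀.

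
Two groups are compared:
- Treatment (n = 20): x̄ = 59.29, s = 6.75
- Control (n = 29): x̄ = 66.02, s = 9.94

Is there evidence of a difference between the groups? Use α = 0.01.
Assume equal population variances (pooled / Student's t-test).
Student's two-sample t-test (equal variances):
H₀: μ₁ = μ₂
H₁: μ₁ ≠ μ₂
df = n₁ + n₂ - 2 = 47
Pooled variance s_p² = [(n₁-1)s₁² + (n₂-1)s₂²] / (n₁ + n₂ - 2) = [(19)(6.75²) + (28)(9.94²)] / 47 = 77.2806
SE = √(s_p²(1/n₁ + 1/n₂)) = √(77.2806 × (1/20 + 1/29)) = 2.5552
t = (x̄₁ - x̄₂) / SE = (59.29 - 66.02) / 2.5552 = -6.73 / 2.5552 = -2.634
p-value = 0.0114

Since p-value > α = 0.01, we fail to reject H₀.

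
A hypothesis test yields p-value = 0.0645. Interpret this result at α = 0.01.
Since p = 0.0645 > α = 0.01, fail to reject H₀.
There is insufficient evidence to reject the null hypothesis; the result is not statistically significant at the 0.01 level.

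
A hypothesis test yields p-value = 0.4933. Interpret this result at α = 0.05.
Since p = 0.4933 > α = 0.05, fail to reject H₀.
There is insufficient evidence to reject the null hypothesis; the result is not statistically significant at the 0.05 level.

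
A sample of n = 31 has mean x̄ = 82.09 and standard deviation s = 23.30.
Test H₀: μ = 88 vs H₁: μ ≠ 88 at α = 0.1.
One-sample t-test:
H₀: μ = 88
H₁: μ ≠ 88
df = n - 1 = 30
t = (x̄ - μ₀) / (s/√n) = (82.09 - 88) / (23.30/√31) = -1.412
p-value = 0.1682

Since p-value > α = 0.1, we fail to reject H₀.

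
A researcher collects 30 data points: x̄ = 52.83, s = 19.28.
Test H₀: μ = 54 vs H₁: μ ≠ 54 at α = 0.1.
One-sample t-test:
H₀: μ = 54
H₁: μ ≠ 54
df = n - 1 = 29
t = (x̄ - μ₀) / (s/√n) = (52.83 - 54) / (19.28/√30) = -0.332
p-value = 0.7420

Since p-value > α = 0.1, we fail to reject H₀.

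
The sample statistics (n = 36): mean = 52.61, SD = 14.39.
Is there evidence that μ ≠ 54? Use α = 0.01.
One-sample t-test:
H₀: μ = 54
H₁: μ ≠ 54
df = n - 1 = 35
t = (x̄ - μ₀) / (s/√n) = (52.61 - 54) / (14.39/√36) = -0.580
p-value = 0.5659

Since p-value > α = 0.01, we fail to reject H₀.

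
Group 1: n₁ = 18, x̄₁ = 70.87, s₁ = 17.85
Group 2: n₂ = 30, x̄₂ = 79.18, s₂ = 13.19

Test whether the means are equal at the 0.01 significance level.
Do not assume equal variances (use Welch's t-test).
Welch's two-sample t-test:
H₀: μ₁ = μ₂
H₁: μ₁ ≠ μ₂
s₁²/n₁ = 17.85²/18 = 17.7013,  s₂²/n₂ = 13.19²/30 = 5.7992
SE = √(s₁²/n₁ + s₂²/n₂) = √(17.7013 + 5.7992) = 4.8477
df (Welch-Satterthwaite) = (s₁²/n₁ + s₂²/n₂)² / [(s₁²/n₁)²/(n₁-1) + (s₂²/n₂)²/(n₂-1)] ≈ 28.19
t = (x̄₁ - x̄₂) / SE = (70.87 - 79.18) / 4.8477 = -8.31 / 4.8477 = -1.714
p-value = 0.0975

Since p-value > α = 0.01, we fail to reject H₀.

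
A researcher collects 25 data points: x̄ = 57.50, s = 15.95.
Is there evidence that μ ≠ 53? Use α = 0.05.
One-sample t-test:
H₀: μ = 53
H₁: μ ≠ 53
df = n - 1 = 24
t = (x̄ - μ₀) / (s/√n) = (57.50 - 53) / (15.95/√25) = 1.411
p-value = 0.1712

Since p-value > α = 0.05, we fail to reject H₀.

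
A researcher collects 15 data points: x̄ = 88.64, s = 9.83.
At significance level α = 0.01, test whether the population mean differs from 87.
One-sample t-test:
H₀: μ = 87
H₁: μ ≠ 87
df = n - 1 = 14
t = (x̄ - μ₀) / (s/√n) = (88.64 - 87) / (9.83/√15) = 0.646
p-value = 0.5286

Since p-value > α = 0.01, we fail to reject H₀.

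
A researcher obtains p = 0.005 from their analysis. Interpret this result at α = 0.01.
Since p = 0.005 < α = 0.01, reject H₀.
There is sufficient evidence to reject the null hypothesis; the result is statistically significant at the 0.01 level.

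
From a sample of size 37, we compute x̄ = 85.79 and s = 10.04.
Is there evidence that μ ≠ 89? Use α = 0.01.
One-sample t-test:
H₀: μ = 89
H₁: μ ≠ 89
df = n - 1 = 36
t = (x̄ - μ₀) / (s/√n) = (85.79 - 89) / (10.04/√37) = -1.945
p-value = 0.0596

Since p-value > α = 0.01, we fail to reject H₀.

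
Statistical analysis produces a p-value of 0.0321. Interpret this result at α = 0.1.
Since p = 0.0321 < α = 0.1, reject H₀.
There is sufficient evidence to reject the null hypothesis; the result is statistically significant at the 0.1 level.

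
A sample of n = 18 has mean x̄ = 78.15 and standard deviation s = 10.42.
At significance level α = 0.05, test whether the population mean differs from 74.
One-sample t-test:
H₀: μ = 74
H₁: μ ≠ 74
df = n - 1 = 17
t = (x̄ - μ₀) / (s/√n) = (78.15 - 74) / (10.42/√18) = 1.690
p-value = 0.1093

Since p-value > α = 0.05, we fail to reject H₀.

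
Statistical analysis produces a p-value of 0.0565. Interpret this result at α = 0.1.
Since p = 0.0565 < α = 0.1, reject H₀.
There is sufficient evidence to reject the null hypothesis; the result is statistically significant at the 0.1 level.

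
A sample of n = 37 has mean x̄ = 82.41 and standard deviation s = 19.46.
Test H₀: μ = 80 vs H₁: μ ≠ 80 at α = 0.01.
One-sample t-test:
H₀: μ = 80
H₁: μ ≠ 80
df = n - 1 = 36
t = (x̄ - μ₀) / (s/√n) = (82.41 - 80) / (19.46/√37) = 0.753
p-value = 0.4562

Since p-value > α = 0.01, we fail to reject H₀.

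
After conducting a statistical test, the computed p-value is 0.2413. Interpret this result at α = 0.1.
Since p = 0.2413 > α = 0.1, fail to reject H₀.
There is insufficient evidence to reject the null hypothesis; the result is not statistically significant at the 0.1 level.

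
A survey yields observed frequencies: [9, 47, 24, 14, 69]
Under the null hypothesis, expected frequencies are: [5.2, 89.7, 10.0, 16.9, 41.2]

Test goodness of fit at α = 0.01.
Chi-square goodness of fit test:
H₀: observed counts match expected distribution
H₁: observed counts differ from expected distribution
df = k - 1 = 4
χ² = Σ(O - E)²/E
   = (9 - 5.2)²/5.2 + (47 - 89.7)²/89.7 + (24 - 10.0)²/10.0 + (14 - 16.9)²/16.9 + (69 - 41.2)²/41.2
   = 2.777 + 20.327 + 19.600 + 0.498 + 18.758
   = 61.96
p-value < 0.0001

Since p-value < α = 0.01, we reject H₀.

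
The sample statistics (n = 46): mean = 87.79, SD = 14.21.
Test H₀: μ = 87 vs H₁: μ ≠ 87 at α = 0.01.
One-sample t-test:
H₀: μ = 87
H₁: μ ≠ 87
df = n - 1 = 45
t = (x̄ - μ₀) / (s/√n) = (87.79 - 87) / (14.21/√46) = 0.377
p-value = 0.7079

Since p-value > α = 0.01, we fail to reject H₀.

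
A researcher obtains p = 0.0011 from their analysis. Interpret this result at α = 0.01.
Since p = 0.0011 < α = 0.01, reject H₀.
There is sufficient evidence to reject the null hypothesis; the result is statistically significant at the 0.01 level.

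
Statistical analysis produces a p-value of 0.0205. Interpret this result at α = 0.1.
Since p = 0.0205 < α = 0.1, reject H₀.
There is sufficient evidence to reject the null hypothesis; the result is statistically significant at the 0.1 level.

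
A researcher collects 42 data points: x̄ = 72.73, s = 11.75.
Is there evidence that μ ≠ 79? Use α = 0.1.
One-sample t-test:
H₀: μ = 79
H₁: μ ≠ 79
df = n - 1 = 41
t = (x̄ - μ₀) / (s/√n) = (72.73 - 79) / (11.75/√42) = -3.458
p-value = 0.0013

Since p-value < α = 0.1, we reject H₀.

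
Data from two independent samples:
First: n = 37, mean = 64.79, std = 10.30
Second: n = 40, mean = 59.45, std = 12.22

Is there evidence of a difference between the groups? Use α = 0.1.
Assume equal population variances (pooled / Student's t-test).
Student's two-sample t-test (equal variances):
H₀: μ₁ = μ₂
H₁: μ₁ ≠ μ₂
df = n₁ + n₂ - 2 = 75
Pooled variance s_p² = [(n₁-1)s₁² + (n₂-1)s₂²] / (n₁ + n₂ - 2) = [(36)(10.30²) + (39)(12.22²)] / 75 = 128.5740
SE = √(s_p²(1/n₁ + 1/n₂)) = √(128.5740 × (1/37 + 1/40)) = 2.5864
t = (x̄₁ - x̄₂) / SE = (64.79 - 59.45) / 2.5864 = 5.34 / 2.5864 = 2.065
p-value = 0.0424

Since p-value < α = 0.1, we reject H₀.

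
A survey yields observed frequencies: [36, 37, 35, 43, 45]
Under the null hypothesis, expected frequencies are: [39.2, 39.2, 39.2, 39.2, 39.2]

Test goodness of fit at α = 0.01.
Chi-square goodness of fit test:
H₀: observed counts match expected distribution
H₁: observed counts differ from expected distribution
df = k - 1 = 4
χ² = Σ(O - E)²/E
   = (36 - 39.2)²/39.2 + (37 - 39.2)²/39.2 + (35 - 39.2)²/39.2 + (43 - 39.2)²/39.2 + (45 - 39.2)²/39.2
   = 0.261 + 0.123 + 0.450 + 0.368 + 0.858
   = 2.06
p-value = 0.7245

Since p-value > α = 0.01, we fail to reject H₀.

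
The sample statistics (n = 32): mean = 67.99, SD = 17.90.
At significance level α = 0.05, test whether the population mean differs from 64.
One-sample t-test:
H₀: μ = 64
H₁: μ ≠ 64
df = n - 1 = 31
t = (x̄ - μ₀) / (s/√n) = (67.99 - 64) / (17.90/√32) = 1.261
p-value = 0.2167

Since p-value > α = 0.05, we fail to reject H₀.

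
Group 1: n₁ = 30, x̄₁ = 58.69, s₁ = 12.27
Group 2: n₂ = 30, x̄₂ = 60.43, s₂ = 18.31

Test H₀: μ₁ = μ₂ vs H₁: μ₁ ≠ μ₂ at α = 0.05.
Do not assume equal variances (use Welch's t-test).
Welch's two-sample t-test:
H₀: μ₁ = μ₂
H₁: μ₁ ≠ μ₂
s₁²/n₁ = 12.27²/30 = 5.0184,  s₂²/n₂ = 18.31²/30 = 11.1752
SE = √(s₁²/n₁ + s₂²/n₂) = √(5.0184 + 11.1752) = 4.0241
df (Welch-Satterthwaite) = (s₁²/n₁ + s₂²/n₂)² / [(s₁²/n₁)²/(n₁-1) + (s₂²/n₂)²/(n₂-1)] ≈ 50.67
t = (x̄₁ - x̄₂) / SE = (58.69 - 60.43) / 4.0241 = -1.74 / 4.0241 = -0.432
p-value = 0.6673

Since p-value > α = 0.05, we fail to reject H₀.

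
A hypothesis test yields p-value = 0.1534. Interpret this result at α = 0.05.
Since p = 0.1534 > α = 0.05, fail to reject H₀.
There is insufficient evidence to reject the null hypothesis; the result is not statistically significant at the 0.05 level.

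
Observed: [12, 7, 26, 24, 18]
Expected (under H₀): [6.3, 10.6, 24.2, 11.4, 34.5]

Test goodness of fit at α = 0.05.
Chi-square goodness of fit test:
H₀: observed counts match expected distribution
H₁: observed counts differ from expected distribution
df = k - 1 = 4
χ² = Σ(O - E)²/E
   = (12 - 6.3)²/6.3 + (7 - 10.6)²/10.6 + (26 - 24.2)²/24.2 + (24 - 11.4)²/11.4 + (18 - 34.5)²/34.5
   = 5.157 + 1.223 + 0.134 + 13.926 + 7.891
   = 28.33
p-value < 0.0001

Since p-value < α = 0.05, we reject H₀.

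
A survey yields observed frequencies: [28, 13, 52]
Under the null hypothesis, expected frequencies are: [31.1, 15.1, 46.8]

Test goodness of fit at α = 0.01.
Chi-square goodness of fit test:
H₀: observed counts match expected distribution
H₁: observed counts differ from expected distribution
df = k - 1 = 2
χ² = Σ(O - E)²/E
   = (28 - 31.1)²/31.1 + (13 - 15.1)²/15.1 + (52 - 46.8)²/46.8
   = 0.309 + 0.292 + 0.578
   = 1.18
p-value = 0.5547

Since p-value > α = 0.01, we fail to reject H₀.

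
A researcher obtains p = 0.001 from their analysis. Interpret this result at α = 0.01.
Since p = 0.001 < α = 0.01, reject H₀.
There is sufficient evidence to reject the null hypothesis; the result is statistically significant at the 0.01 level.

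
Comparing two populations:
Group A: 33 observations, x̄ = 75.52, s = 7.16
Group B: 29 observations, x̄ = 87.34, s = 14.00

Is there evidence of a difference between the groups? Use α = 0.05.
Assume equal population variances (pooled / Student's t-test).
Student's two-sample t-test (equal variances):
H₀: μ₁ = μ₂
H₁: μ₁ ≠ μ₂
df = n₁ + n₂ - 2 = 60
Pooled variance s_p² = [(n₁-1)s₁² + (n₂-1)s₂²] / (n₁ + n₂ - 2) = [(32)(7.16²) + (28)(14.00²)] / 60 = 118.8083
SE = √(s_p²(1/n₁ + 1/n₂)) = √(118.8083 × (1/33 + 1/29)) = 2.7744
t = (x̄₁ - x̄₂) / SE = (75.52 - 87.34) / 2.7744 = -11.82 / 2.7744 = -4.260
p-value = 0.0001

Since p-value < α = 0.05, we reject H₀.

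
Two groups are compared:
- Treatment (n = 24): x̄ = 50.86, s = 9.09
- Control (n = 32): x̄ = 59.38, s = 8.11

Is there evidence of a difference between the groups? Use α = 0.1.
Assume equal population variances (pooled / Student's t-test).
Student's two-sample t-test (equal variances):
H₀: μ₁ = μ₂
H₁: μ₁ ≠ μ₂
df = n₁ + n₂ - 2 = 54
Pooled variance s_p² = [(n₁-1)s₁² + (n₂-1)s₂²] / (n₁ + n₂ - 2) = [(23)(9.09²) + (31)(8.11²)] / 54 = 72.9515
SE = √(s_p²(1/n₁ + 1/n₂)) = √(72.9515 × (1/24 + 1/32)) = 2.3064
t = (x̄₁ - x̄₂) / SE = (50.86 - 59.38) / 2.3064 = -8.52 / 2.3064 = -3.694
p-value = 0.0005

Since p-value < α = 0.1, we reject H₀.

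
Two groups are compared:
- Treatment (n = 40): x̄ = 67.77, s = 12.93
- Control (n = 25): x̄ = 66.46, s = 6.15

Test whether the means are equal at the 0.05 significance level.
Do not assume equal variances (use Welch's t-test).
Welch's two-sample t-test:
H₀: μ₁ = μ₂
H₁: μ₁ ≠ μ₂
s₁²/n₁ = 12.93²/40 = 4.1796,  s₂²/n₂ = 6.15²/25 = 1.5129
SE = √(s₁²/n₁ + s₂²/n₂) = √(4.1796 + 1.5129) = 2.3859
df (Welch-Satterthwaite) = (s₁²/n₁ + s₂²/n₂)² / [(s₁²/n₁)²/(n₁-1) + (s₂²/n₂)²/(n₂-1)] ≈ 59.64
t = (x̄₁ - x̄₂) / SE = (67.77 - 66.46) / 2.3859 = 1.31 / 2.3859 = 0.549
p-value = 0.5850

Since p-value > α = 0.05, we fail to reject H₀.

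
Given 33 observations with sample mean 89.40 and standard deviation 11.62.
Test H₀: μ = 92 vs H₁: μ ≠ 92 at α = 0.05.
One-sample t-test:
H₀: μ = 92
H₁: μ ≠ 92
df = n - 1 = 32
t = (x̄ - μ₀) / (s/√n) = (89.40 - 92) / (11.62/√33) = -1.285
p-value = 0.2079

Since p-value > α = 0.05, we fail to reject H₀.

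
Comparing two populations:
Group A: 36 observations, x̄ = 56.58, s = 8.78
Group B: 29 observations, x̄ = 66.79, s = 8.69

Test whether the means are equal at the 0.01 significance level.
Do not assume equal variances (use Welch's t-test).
Welch's two-sample t-test:
H₀: μ₁ = μ₂
H₁: μ₁ ≠ μ₂
s₁²/n₁ = 8.78²/36 = 2.1413,  s₂²/n₂ = 8.69²/29 = 2.6040
SE = √(s₁²/n₁ + s₂²/n₂) = √(2.1413 + 2.6040) = 2.1784
df (Welch-Satterthwaite) = (s₁²/n₁ + s₂²/n₂)² / [(s₁²/n₁)²/(n₁-1) + (s₂²/n₂)²/(n₂-1)] ≈ 60.34
t = (x̄₁ - x̄₂) / SE = (56.58 - 66.79) / 2.1784 = -10.21 / 2.1784 = -4.687
p-value < 0.0001

Since p-value < α = 0.01, we reject H₀.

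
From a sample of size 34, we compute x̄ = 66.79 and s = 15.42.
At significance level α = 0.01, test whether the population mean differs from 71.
One-sample t-test:
H₀: μ = 71
H₁: μ ≠ 71
df = n - 1 = 33
t = (x̄ - μ₀) / (s/√n) = (66.79 - 71) / (15.42/√34) = -1.592
p-value = 0.1209

Since p-value > α = 0.01, we fail to reject H₀.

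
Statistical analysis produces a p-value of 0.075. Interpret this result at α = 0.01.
Since p = 0.075 > α = 0.01, fail to reject H₀.
There is insufficient evidence to reject the null hypothesis; the result is not statistically significant at the 0.01 level.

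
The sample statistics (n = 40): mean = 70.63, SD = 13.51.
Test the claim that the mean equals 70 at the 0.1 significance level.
One-sample t-test:
H₀: μ = 70
H₁: μ ≠ 70
df = n - 1 = 39
t = (x̄ - μ₀) / (s/√n) = (70.63 - 70) / (13.51/√40) = 0.295
p-value = 0.7696

Since p-value > α = 0.1, we fail to reject H₀.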